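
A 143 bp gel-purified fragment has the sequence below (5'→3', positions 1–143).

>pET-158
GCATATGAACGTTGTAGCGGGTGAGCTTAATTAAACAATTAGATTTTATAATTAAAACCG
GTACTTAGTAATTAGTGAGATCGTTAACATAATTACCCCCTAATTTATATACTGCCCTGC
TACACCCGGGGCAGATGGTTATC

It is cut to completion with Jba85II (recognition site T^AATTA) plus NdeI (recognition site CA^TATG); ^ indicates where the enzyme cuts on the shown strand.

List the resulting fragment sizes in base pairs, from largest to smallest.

53, 25, 21, 21, 20, 3 bp

Jba85II sites (TAATTA) start at positions 28, 49, 69, 90.
Jba85II cuts after the first base of each site, so after positions 28, 49, 69, 90.
The NdeI site (CATATG) starts at position 2.
NdeI cuts after base 2 of each site, so after position 3.
Combined cut positions: 3, 28, 49, 69, 90.
Linear molecule, 5 cuts → 6 fragments:
  1–3 → 3 bp
  4–28 → 25 bp
  29–49 → 21 bp
  50–69 → 20 bp
  70–90 → 21 bp
  91–143 → 53 bp
Sorted largest to smallest: 53, 25, 21, 21, 20, 3 bp.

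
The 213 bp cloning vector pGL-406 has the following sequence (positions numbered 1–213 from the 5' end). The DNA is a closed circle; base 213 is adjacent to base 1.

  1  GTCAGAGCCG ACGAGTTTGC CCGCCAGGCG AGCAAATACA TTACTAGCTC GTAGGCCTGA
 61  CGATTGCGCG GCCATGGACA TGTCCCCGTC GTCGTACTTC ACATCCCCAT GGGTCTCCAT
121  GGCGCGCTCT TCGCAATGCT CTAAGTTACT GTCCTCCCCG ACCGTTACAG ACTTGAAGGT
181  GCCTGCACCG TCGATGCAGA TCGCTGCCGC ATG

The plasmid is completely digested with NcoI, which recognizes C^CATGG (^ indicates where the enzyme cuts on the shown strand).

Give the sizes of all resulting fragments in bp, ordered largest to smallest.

NcoI sites (CCATGG) start at positions 72, 107, 117.
NcoI cuts after the first base of each site, so after positions 72, 107, 117.
Circular molecule, 3 cuts → 3 fragments:
  73–107 → 35 bp
  108–117 → 10 bp
  118–213 then 1–72 → 96 + 72 = 168 bp
Sorted largest to smallest: 168, 35, 10 bp.

168, 35, 10 bp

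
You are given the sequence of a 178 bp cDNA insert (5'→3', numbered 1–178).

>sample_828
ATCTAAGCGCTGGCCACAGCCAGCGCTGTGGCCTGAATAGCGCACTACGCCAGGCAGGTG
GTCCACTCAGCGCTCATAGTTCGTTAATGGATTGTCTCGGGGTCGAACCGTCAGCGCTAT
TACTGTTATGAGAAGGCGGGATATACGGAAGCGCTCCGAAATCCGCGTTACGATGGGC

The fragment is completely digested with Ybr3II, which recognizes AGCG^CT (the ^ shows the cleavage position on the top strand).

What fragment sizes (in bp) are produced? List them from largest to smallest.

Ybr3II sites (AGCGCT) start at positions 6, 22, 69, 113, 150.
Ybr3II cuts after base 4 of each site, so after positions 9, 25, 72, 116, 153.
Linear molecule, 5 cuts → 6 fragments:
  1–9 → 9 bp
  10–25 → 16 bp
  26–72 → 47 bp
  73–116 → 44 bp
  117–153 → 37 bp
  154–178 → 25 bp
Sorted largest to smallest: 47, 44, 37, 25, 16, 9 bp.

47, 44, 37, 25, 16, 9 bp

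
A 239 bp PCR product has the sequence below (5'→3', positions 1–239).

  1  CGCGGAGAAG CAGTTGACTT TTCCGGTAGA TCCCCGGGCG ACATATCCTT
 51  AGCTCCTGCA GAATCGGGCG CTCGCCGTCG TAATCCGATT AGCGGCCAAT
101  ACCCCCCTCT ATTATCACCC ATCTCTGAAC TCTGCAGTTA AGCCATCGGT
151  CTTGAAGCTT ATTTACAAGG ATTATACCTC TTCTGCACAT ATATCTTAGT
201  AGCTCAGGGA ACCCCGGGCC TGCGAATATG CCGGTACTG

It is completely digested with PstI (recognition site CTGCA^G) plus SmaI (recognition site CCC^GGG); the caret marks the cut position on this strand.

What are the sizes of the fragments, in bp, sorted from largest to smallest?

PstI sites (CTGCAG) start at positions 56, 132.
PstI cuts after base 5 of each site (before the last base), so after positions 60, 136.
SmaI sites (CCCGGG) start at positions 33, 213.
SmaI cuts after base 3 of each site, so after positions 35, 215.
Combined cut positions: 35, 60, 136, 215.
Linear molecule, 4 cuts → 5 fragments:
  1–35 → 35 bp
  36–60 → 25 bp
  61–136 → 76 bp
  137–215 → 79 bp
  216–239 → 24 bp
Sorted largest to smallest: 79, 76, 35, 25, 24 bp.

79, 76, 35, 25, 24 bp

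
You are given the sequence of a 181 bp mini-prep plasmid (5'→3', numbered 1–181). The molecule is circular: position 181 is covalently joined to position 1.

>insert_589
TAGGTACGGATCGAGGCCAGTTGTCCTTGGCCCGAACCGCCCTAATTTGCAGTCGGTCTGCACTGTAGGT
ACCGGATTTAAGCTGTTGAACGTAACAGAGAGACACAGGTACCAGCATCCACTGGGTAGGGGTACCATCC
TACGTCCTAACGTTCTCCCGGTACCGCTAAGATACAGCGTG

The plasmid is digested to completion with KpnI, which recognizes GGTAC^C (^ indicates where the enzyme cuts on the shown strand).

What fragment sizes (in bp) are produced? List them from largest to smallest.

89, 40, 29, 23 bp

KpnI sites (GGTACC) start at positions 68, 108, 131, 160.
KpnI cuts after base 5 of each site (before the last base), so after positions 72, 112, 135, 164.
Circular molecule, 4 cuts → 4 fragments:
  73–112 → 40 bp
  113–135 → 23 bp
  136–164 → 29 bp
  165–181 then 1–72 → 17 + 72 = 89 bp
Sorted largest to smallest: 89, 40, 29, 23 bp.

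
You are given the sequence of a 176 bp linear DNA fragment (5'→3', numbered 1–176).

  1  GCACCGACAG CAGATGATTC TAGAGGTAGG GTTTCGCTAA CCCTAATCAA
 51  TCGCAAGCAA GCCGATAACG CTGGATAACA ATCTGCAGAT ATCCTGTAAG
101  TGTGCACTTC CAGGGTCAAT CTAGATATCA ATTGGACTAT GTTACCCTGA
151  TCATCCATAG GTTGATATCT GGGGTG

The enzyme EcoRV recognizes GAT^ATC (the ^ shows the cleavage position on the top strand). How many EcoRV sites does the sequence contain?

GATATC occurs starting at positions 88, 124, 164.
EcoRV cuts at 3 sites.

3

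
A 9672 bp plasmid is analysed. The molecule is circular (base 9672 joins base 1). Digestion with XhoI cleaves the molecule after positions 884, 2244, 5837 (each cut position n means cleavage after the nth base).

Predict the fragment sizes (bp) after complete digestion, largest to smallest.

Circular molecule, 3 cuts → 3 fragments:
  2244 − 884 = 1360 bp
  5837 − 2244 = 3593 bp
  wrap: 9672 − 5837 + 884 = 4719 bp
Sorted largest to smallest: 4719, 3593, 1360 bp.

4719, 3593, 1360 bp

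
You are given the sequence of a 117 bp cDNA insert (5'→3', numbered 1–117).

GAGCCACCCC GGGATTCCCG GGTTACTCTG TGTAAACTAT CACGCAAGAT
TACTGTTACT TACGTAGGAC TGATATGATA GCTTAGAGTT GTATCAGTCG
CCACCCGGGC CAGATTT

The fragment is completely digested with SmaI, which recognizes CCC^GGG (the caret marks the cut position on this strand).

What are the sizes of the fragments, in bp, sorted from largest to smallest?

SmaI sites (CCCGGG) start at positions 8, 17, 104.
SmaI cuts after base 3 of each site, so after positions 10, 19, 106.
Linear molecule, 3 cuts → 4 fragments:
  1–10 → 10 bp
  11–19 → 9 bp
  20–106 → 87 bp
  107–117 → 11 bp
Sorted largest to smallest: 87, 11, 10, 9 bp.

87, 11, 10, 9 bp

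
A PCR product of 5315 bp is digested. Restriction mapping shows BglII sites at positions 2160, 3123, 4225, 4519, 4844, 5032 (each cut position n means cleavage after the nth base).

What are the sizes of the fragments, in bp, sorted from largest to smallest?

Linear molecule, 6 cuts → 7 fragments:
  2160 − 0 = 2160 bp
  3123 − 2160 = 963 bp
  4225 − 3123 = 1102 bp
  4519 − 4225 = 294 bp
  4844 − 4519 = 325 bp
  5032 − 4844 = 188 bp
  5315 − 5032 = 283 bp
Sorted largest to smallest: 2160, 1102, 963, 325, 294, 283, 188 bp.

2160, 1102, 963, 325, 294, 283, 188 bp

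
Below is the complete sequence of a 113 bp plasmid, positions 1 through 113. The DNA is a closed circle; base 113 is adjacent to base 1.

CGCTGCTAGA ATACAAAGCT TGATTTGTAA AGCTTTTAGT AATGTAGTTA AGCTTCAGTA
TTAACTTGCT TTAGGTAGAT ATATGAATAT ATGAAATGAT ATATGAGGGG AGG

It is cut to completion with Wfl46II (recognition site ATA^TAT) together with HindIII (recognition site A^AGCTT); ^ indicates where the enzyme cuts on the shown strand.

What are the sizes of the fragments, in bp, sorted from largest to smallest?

Wfl46II sites (ATATAT) start at positions 79, 87, 99.
Wfl46II cuts after base 3 of each site, so after positions 81, 89, 101.
HindIII sites (AAGCTT) start at positions 16, 30, 50.
HindIII cuts after the first base of each site, so after positions 16, 30, 50.
Combined cut positions: 16, 30, 50, 81, 89, 101.
Circular molecule, 6 cuts → 6 fragments:
  17–30 → 14 bp
  31–50 → 20 bp
  51–81 → 31 bp
  82–89 → 8 bp
  90–101 → 12 bp
  102–113 then 1–16 → 12 + 16 = 28 bp
Sorted largest to smallest: 31, 28, 20, 14, 12, 8 bp.

31, 28, 20, 14, 12, 8 bp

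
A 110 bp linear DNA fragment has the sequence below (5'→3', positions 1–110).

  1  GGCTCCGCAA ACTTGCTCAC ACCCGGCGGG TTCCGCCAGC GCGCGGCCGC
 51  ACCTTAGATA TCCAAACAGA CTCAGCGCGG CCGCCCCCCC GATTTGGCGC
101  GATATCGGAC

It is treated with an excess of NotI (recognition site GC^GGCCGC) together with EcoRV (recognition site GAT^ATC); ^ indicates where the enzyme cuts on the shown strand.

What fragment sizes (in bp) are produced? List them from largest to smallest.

44, 25, 19, 15, 7 bp

NotI sites (GCGGCCGC) start at positions 43, 77.
NotI cuts after base 2 of each site, so after positions 44, 78.
EcoRV sites (GATATC) start at positions 57, 101.
EcoRV cuts after base 3 of each site, so after positions 59, 103.
Combined cut positions: 44, 59, 78, 103.
Linear molecule, 4 cuts → 5 fragments:
  1–44 → 44 bp
  45–59 → 15 bp
  60–78 → 19 bp
  79–103 → 25 bp
  104–110 → 7 bp
Sorted largest to smallest: 44, 25, 19, 15, 7 bp.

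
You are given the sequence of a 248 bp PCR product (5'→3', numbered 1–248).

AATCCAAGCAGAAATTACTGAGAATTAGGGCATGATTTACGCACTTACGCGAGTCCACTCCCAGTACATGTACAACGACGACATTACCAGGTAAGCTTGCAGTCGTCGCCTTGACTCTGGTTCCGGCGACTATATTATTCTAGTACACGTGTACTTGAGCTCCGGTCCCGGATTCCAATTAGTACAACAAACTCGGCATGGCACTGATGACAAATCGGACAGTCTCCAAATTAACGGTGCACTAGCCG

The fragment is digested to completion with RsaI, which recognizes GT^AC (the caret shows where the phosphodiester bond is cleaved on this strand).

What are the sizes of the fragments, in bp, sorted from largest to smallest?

73, 65, 65, 31, 8, 6 bp

RsaI sites (GTAC) start at positions 64, 70, 143, 151, 182.
RsaI cuts after base 2 of each site, so after positions 65, 71, 144, 152, 183.
Linear molecule, 5 cuts → 6 fragments:
  1–65 → 65 bp
  66–71 → 6 bp
  72–144 → 73 bp
  145–152 → 8 bp
  153–183 → 31 bp
  184–248 → 65 bp
Sorted largest to smallest: 73, 65, 65, 31, 8, 6 bp.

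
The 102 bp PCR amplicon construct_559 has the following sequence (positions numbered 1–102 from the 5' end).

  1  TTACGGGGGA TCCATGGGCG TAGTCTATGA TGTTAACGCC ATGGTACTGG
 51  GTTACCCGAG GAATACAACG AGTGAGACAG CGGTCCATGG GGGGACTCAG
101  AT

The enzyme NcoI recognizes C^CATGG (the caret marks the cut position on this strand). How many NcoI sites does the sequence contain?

3

CCATGG occurs starting at positions 12, 39, 85.
NcoI cuts at 3 sites.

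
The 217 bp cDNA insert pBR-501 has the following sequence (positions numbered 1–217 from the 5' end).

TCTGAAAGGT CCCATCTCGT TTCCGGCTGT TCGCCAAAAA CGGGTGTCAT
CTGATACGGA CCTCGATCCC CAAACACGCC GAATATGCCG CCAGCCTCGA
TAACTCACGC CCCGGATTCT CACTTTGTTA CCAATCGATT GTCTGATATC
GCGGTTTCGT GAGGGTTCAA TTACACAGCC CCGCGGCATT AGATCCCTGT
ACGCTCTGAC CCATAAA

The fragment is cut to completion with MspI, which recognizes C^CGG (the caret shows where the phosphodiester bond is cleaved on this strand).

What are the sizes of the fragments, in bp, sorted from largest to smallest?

105, 89, 23 bp

MspI sites (CCGG) start at positions 23, 112.
MspI cuts after the first base of each site, so after positions 23, 112.
Linear molecule, 2 cuts → 3 fragments:
  1–23 → 23 bp
  24–112 → 89 bp
  113–217 → 105 bp
Sorted largest to smallest: 105, 89, 23 bp.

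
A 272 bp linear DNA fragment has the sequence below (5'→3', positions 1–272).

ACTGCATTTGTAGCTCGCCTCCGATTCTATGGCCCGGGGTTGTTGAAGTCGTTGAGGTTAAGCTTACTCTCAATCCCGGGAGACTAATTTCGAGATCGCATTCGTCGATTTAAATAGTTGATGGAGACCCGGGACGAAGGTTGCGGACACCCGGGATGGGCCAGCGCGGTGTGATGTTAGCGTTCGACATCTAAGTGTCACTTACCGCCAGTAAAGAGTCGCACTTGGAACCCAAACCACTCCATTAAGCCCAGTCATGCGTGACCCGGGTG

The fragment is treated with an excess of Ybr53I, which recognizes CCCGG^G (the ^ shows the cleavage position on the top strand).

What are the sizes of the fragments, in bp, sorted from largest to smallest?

115, 53, 42, 37, 22, 3 bp

Ybr53I sites (CCCGGG) start at positions 33, 75, 128, 150, 265.
Ybr53I cuts after base 5 of each site (before the last base), so after positions 37, 79, 132, 154, 269.
Linear molecule, 5 cuts → 6 fragments:
  1–37 → 37 bp
  38–79 → 42 bp
  80–132 → 53 bp
  133–154 → 22 bp
  155–269 → 115 bp
  270–272 → 3 bp
Sorted largest to smallest: 115, 53, 42, 37, 22, 3 bp.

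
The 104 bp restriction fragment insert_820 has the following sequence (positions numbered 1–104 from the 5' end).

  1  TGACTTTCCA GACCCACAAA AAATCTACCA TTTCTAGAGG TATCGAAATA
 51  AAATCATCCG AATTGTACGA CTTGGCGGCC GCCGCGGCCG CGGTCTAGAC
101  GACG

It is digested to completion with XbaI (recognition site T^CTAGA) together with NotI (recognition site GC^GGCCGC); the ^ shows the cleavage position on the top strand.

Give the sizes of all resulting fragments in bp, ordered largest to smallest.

43, 33, 10, 9, 9 bp

XbaI sites (TCTAGA) start at positions 33, 94.
XbaI cuts after the first base of each site, so after positions 33, 94.
NotI sites (GCGGCCGC) start at positions 75, 84.
NotI cuts after base 2 of each site, so after positions 76, 85.
Combined cut positions: 33, 76, 85, 94.
Linear molecule, 4 cuts → 5 fragments:
  1–33 → 33 bp
  34–76 → 43 bp
  77–85 → 9 bp
  86–94 → 9 bp
  95–104 → 10 bp
Sorted largest to smallest: 43, 33, 10, 9, 9 bp.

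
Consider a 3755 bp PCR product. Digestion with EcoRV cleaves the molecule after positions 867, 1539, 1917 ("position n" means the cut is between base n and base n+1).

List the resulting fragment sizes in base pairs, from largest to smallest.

1838, 867, 672, 378 bp

Linear molecule, 3 cuts → 4 fragments:
  867 − 0 = 867 bp
  1539 − 867 = 672 bp
  1917 − 1539 = 378 bp
  3755 − 1917 = 1838 bp
Sorted largest to smallest: 1838, 867, 672, 378 bp.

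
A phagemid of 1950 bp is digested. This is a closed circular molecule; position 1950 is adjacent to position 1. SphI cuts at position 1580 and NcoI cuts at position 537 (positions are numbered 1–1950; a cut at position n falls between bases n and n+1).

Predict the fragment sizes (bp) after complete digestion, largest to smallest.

Combined cut positions (sorted): 537, 1580.
Circular molecule, 2 cuts → 2 fragments:
  1580 − 537 = 1043 bp
  wrap: 1950 − 1580 + 537 = 907 bp
Sorted largest to smallest: 1043, 907 bp.

1043, 907 bp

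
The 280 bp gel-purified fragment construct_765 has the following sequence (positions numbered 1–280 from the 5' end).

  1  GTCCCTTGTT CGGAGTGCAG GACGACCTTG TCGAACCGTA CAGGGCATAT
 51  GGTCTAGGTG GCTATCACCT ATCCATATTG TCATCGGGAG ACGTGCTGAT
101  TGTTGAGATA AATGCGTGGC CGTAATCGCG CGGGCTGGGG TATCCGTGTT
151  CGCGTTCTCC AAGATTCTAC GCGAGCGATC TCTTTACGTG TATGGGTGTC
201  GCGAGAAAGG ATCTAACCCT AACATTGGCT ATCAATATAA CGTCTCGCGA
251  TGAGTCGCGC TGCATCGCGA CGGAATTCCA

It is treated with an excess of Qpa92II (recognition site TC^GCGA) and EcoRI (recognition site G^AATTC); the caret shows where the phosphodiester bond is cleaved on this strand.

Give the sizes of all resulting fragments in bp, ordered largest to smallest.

Qpa92II sites (TCGCGA) start at positions 199, 245, 265.
Qpa92II cuts after base 2 of each site, so after positions 200, 246, 266.
The EcoRI site (GAATTC) starts at position 273.
EcoRI cuts after the first base of each site, so after position 273.
Combined cut positions: 200, 246, 266, 273.
Linear molecule, 4 cuts → 5 fragments:
  1–200 → 200 bp
  201–246 → 46 bp
  247–266 → 20 bp
  267–273 → 7 bp
  274–280 → 7 bp
Sorted largest to smallest: 200, 46, 20, 7, 7 bp.

200, 46, 20, 7, 7 bp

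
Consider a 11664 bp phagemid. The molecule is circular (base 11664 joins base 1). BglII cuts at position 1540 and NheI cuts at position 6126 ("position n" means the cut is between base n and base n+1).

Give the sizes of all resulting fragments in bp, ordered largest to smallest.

7078, 4586 bp

Combined cut positions (sorted): 1540, 6126.
Circular molecule, 2 cuts → 2 fragments:
  6126 − 1540 = 4586 bp
  wrap: 11664 − 6126 + 1540 = 7078 bp
Sorted largest to smallest: 7078, 4586 bp.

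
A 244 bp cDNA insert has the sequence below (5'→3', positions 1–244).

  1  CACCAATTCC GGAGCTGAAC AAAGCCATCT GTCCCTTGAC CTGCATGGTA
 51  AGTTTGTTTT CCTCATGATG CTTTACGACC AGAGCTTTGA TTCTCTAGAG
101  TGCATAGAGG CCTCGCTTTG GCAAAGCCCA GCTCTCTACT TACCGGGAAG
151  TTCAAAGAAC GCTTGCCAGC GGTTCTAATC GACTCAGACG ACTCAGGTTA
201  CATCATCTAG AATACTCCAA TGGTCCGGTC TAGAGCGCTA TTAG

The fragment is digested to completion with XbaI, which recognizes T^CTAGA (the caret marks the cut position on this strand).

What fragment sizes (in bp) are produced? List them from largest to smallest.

112, 94, 23, 15 bp

XbaI sites (TCTAGA) start at positions 94, 206, 229.
XbaI cuts after the first base of each site, so after positions 94, 206, 229.
Linear molecule, 3 cuts → 4 fragments:
  1–94 → 94 bp
  95–206 → 112 bp
  207–229 → 23 bp
  230–244 → 15 bp
Sorted largest to smallest: 112, 94, 23, 15 bp.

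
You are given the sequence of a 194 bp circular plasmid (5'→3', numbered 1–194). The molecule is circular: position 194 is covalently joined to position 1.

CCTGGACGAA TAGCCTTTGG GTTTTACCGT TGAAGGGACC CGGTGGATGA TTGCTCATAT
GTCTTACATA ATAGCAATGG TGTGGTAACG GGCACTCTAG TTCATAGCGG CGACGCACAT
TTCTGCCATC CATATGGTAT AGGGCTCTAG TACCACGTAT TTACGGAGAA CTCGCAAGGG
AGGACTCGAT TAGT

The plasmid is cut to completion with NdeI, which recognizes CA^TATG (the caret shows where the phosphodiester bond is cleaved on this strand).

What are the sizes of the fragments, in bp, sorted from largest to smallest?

119, 75 bp

NdeI sites (CATATG) start at positions 56, 131.
NdeI cuts after base 2 of each site, so after positions 57, 132.
Circular molecule, 2 cuts → 2 fragments:
  58–132 → 75 bp
  133–194 then 1–57 → 62 + 57 = 119 bp
Sorted largest to smallest: 119, 75 bp.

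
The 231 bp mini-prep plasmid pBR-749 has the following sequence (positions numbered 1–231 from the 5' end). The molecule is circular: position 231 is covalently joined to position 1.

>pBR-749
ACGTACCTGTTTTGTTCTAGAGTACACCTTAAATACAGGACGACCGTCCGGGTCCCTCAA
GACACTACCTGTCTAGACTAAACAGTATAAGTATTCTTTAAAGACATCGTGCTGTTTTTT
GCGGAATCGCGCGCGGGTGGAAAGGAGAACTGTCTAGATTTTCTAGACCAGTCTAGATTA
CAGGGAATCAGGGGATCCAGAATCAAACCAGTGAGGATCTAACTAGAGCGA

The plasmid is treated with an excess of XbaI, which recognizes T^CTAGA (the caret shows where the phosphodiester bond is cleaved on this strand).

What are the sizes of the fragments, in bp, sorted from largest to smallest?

XbaI sites (TCTAGA) start at positions 16, 72, 153, 162, 172.
XbaI cuts after the first base of each site, so after positions 16, 72, 153, 162, 172.
Circular molecule, 5 cuts → 5 fragments:
  17–72 → 56 bp
  73–153 → 81 bp
  154–162 → 9 bp
  163–172 → 10 bp
  173–231 then 1–16 → 59 + 16 = 75 bp
Sorted largest to smallest: 81, 75, 56, 10, 9 bp.

81, 75, 56, 10, 9 bp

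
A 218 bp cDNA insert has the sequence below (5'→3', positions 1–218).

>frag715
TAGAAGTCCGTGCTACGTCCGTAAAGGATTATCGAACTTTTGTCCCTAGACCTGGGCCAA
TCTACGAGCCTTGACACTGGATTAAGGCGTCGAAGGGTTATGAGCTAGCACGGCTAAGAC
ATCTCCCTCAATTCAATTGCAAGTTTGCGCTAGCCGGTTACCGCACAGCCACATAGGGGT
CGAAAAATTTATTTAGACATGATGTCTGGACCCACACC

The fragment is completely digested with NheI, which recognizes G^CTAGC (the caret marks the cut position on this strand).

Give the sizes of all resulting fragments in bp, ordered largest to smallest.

104, 69, 45 bp

NheI sites (GCTAGC) start at positions 104, 149.
NheI cuts after the first base of each site, so after positions 104, 149.
Linear molecule, 2 cuts → 3 fragments:
  1–104 → 104 bp
  105–149 → 45 bp
  150–218 → 69 bp
Sorted largest to smallest: 104, 69, 45 bp.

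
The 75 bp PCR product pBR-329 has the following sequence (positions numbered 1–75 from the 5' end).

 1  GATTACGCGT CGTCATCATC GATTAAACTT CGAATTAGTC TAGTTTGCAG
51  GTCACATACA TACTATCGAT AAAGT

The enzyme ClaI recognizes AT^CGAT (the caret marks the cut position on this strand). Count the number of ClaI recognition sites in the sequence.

ATCGAT occurs starting at positions 18, 65.
ClaI cuts at 2 sites.

2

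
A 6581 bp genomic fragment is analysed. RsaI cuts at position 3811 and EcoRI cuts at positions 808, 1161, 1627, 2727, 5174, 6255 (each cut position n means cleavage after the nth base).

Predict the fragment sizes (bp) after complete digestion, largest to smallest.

Combined cut positions (sorted): 808, 1161, 1627, 2727, 3811, 5174, 6255.
Linear molecule, 7 cuts → 8 fragments:
  808 − 0 = 808 bp
  1161 − 808 = 353 bp
  1627 − 1161 = 466 bp
  2727 − 1627 = 1100 bp
  3811 − 2727 = 1084 bp
  5174 − 3811 = 1363 bp
  6255 − 5174 = 1081 bp
  6581 − 6255 = 326 bp
Sorted largest to smallest: 1363, 1100, 1084, 1081, 808, 466, 353, 326 bp.

1363, 1100, 1084, 1081, 808, 466, 353, 326 bp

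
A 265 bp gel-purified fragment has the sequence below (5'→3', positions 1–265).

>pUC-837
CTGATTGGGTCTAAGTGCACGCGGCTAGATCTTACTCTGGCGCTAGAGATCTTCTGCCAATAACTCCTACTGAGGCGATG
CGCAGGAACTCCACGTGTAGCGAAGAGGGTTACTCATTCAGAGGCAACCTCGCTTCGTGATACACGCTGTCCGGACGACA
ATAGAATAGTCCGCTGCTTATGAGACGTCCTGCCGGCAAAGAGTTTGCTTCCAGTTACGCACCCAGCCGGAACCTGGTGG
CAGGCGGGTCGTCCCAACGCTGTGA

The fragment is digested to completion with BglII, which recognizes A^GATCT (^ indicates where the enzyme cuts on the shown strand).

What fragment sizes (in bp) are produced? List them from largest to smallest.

218, 27, 20 bp

BglII sites (AGATCT) start at positions 27, 47.
BglII cuts after the first base of each site, so after positions 27, 47.
Linear molecule, 2 cuts → 3 fragments:
  1–27 → 27 bp
  28–47 → 20 bp
  48–265 → 218 bp
Sorted largest to smallest: 218, 27, 20 bp.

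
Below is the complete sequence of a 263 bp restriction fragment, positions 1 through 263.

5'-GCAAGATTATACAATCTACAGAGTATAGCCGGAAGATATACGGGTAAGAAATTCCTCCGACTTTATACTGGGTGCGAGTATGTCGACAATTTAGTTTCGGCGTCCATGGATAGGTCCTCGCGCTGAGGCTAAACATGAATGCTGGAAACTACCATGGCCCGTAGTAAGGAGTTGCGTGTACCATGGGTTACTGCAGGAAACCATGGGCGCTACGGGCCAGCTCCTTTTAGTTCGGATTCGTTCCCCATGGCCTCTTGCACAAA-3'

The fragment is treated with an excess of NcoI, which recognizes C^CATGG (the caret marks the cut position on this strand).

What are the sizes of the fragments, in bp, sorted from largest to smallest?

104, 48, 44, 29, 20, 18 bp

NcoI sites (CCATGG) start at positions 104, 152, 181, 201, 245.
NcoI cuts after the first base of each site, so after positions 104, 152, 181, 201, 245.
Linear molecule, 5 cuts → 6 fragments:
  1–104 → 104 bp
  105–152 → 48 bp
  153–181 → 29 bp
  182–201 → 20 bp
  202–245 → 44 bp
  246–263 → 18 bp
Sorted largest to smallest: 104, 48, 44, 29, 20, 18 bp.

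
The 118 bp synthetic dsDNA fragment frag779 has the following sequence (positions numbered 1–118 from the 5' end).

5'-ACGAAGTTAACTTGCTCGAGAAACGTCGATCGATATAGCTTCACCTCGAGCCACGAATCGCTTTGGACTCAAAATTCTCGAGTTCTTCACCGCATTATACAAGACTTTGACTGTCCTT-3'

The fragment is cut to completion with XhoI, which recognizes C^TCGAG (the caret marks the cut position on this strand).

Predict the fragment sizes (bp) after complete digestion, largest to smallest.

41, 32, 30, 15 bp

XhoI sites (CTCGAG) start at positions 15, 45, 77.
XhoI cuts after the first base of each site, so after positions 15, 45, 77.
Linear molecule, 3 cuts → 4 fragments:
  1–15 → 15 bp
  16–45 → 30 bp
  46–77 → 32 bp
  78–118 → 41 bp
Sorted largest to smallest: 41, 32, 30, 15 bp.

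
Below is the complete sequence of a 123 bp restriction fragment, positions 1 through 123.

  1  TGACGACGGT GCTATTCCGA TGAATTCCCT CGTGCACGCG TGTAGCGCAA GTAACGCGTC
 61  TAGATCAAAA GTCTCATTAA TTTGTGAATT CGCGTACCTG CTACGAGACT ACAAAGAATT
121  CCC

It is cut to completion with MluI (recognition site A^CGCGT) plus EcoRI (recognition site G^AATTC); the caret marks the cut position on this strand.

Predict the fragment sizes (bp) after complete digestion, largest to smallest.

32, 30, 22, 18, 14, 7 bp

MluI sites (ACGCGT) start at positions 36, 54.
MluI cuts after the first base of each site, so after positions 36, 54.
EcoRI sites (GAATTC) start at positions 22, 86, 116.
EcoRI cuts after the first base of each site, so after positions 22, 86, 116.
Combined cut positions: 22, 36, 54, 86, 116.
Linear molecule, 5 cuts → 6 fragments:
  1–22 → 22 bp
  23–36 → 14 bp
  37–54 → 18 bp
  55–86 → 32 bp
  87–116 → 30 bp
  117–123 → 7 bp
Sorted largest to smallest: 32, 30, 22, 18, 14, 7 bp.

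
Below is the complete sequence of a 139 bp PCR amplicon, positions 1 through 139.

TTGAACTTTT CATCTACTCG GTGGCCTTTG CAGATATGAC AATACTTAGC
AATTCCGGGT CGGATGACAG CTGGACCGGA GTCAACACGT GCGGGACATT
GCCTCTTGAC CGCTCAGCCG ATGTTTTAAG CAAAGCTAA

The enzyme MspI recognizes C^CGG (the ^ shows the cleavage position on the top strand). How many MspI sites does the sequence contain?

2

CCGG occurs starting at positions 55, 76.
MspI cuts at 2 sites.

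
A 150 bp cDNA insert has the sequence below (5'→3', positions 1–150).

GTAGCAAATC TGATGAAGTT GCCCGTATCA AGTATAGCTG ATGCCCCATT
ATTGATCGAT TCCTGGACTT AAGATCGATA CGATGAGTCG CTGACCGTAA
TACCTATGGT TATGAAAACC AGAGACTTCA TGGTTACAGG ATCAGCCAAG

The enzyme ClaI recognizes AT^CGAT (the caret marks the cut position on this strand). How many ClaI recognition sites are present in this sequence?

ATCGAT occurs starting at positions 55, 74.
ClaI cuts at 2 sites.

2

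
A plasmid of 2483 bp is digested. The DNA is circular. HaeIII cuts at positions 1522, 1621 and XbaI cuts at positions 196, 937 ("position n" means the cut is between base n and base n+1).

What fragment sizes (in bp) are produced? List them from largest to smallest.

Combined cut positions (sorted): 196, 937, 1522, 1621.
Circular molecule, 4 cuts → 4 fragments:
  937 − 196 = 741 bp
  1522 − 937 = 585 bp
  1621 − 1522 = 99 bp
  wrap: 2483 − 1621 + 196 = 1058 bp
Sorted largest to smallest: 1058, 741, 585, 99 bp.

1058, 741, 585, 99 bp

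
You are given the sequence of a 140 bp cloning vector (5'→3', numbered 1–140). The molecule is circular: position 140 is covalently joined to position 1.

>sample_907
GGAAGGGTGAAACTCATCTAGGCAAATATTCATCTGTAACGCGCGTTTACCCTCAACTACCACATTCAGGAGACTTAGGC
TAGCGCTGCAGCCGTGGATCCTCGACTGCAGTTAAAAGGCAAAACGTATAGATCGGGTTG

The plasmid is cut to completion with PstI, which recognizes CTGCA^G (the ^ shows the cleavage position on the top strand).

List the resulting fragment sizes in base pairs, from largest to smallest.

120, 20 bp

PstI sites (CTGCAG) start at positions 86, 106.
PstI cuts after base 5 of each site (before the last base), so after positions 90, 110.
Circular molecule, 2 cuts → 2 fragments:
  91–110 → 20 bp
  111–140 then 1–90 → 30 + 90 = 120 bp
Sorted largest to smallest: 120, 20 bp.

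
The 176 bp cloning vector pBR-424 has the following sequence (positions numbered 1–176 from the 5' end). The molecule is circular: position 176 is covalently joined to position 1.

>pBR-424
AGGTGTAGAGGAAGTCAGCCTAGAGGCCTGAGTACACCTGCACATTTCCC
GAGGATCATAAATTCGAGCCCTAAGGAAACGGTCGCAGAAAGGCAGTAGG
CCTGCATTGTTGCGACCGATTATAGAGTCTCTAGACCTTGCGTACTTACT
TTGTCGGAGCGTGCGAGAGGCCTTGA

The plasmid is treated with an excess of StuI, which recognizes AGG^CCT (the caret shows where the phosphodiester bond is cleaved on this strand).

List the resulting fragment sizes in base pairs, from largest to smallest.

StuI sites (AGGCCT) start at positions 24, 98, 168.
StuI cuts after base 3 of each site, so after positions 26, 100, 170.
Circular molecule, 3 cuts → 3 fragments:
  27–100 → 74 bp
  101–170 → 70 bp
  171–176 then 1–26 → 6 + 26 = 32 bp
Sorted largest to smallest: 74, 70, 32 bp.

74, 70, 32 bp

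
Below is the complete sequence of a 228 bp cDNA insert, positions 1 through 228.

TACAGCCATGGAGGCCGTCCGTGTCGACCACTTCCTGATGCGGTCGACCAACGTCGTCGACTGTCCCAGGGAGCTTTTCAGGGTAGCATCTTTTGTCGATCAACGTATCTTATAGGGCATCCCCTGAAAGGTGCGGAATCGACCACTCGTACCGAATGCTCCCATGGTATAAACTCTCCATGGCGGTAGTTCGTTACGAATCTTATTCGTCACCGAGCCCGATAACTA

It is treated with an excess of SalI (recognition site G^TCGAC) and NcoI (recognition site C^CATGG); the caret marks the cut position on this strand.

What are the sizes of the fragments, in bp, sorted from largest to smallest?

106, 50, 20, 17, 16, 13, 6 bp

SalI sites (GTCGAC) start at positions 23, 43, 56.
SalI cuts after the first base of each site, so after positions 23, 43, 56.
NcoI sites (CCATGG) start at positions 6, 162, 178.
NcoI cuts after the first base of each site, so after positions 6, 162, 178.
Combined cut positions: 6, 23, 43, 56, 162, 178.
Linear molecule, 6 cuts → 7 fragments:
  1–6 → 6 bp
  7–23 → 17 bp
  24–43 → 20 bp
  44–56 → 13 bp
  57–162 → 106 bp
  163–178 → 16 bp
  179–228 → 50 bp
Sorted largest to smallest: 106, 50, 20, 17, 16, 13, 6 bp.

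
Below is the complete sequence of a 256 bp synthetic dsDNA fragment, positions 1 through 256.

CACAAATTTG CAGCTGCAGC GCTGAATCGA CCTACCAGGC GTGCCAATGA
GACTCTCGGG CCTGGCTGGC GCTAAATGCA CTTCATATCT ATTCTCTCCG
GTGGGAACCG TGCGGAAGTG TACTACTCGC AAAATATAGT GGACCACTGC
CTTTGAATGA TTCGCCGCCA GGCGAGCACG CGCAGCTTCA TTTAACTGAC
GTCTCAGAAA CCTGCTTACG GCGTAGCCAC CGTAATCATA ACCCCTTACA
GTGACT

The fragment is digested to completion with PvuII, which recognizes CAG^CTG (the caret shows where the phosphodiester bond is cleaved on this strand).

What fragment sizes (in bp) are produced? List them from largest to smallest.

243, 13 bp

The PvuII site (CAGCTG) starts at position 11.
PvuII cuts after base 3 of each site, so after position 13.
Linear molecule, 1 cut → 2 fragments:
  1–13 → 13 bp
  14–256 → 243 bp
Sorted largest to smallest: 243, 13 bp.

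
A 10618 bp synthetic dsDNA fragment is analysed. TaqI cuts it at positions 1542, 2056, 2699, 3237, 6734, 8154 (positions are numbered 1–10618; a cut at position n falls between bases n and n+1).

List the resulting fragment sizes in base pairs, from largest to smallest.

Linear molecule, 6 cuts → 7 fragments:
  1542 − 0 = 1542 bp
  2056 − 1542 = 514 bp
  2699 − 2056 = 643 bp
  3237 − 2699 = 538 bp
  6734 − 3237 = 3497 bp
  8154 − 6734 = 1420 bp
  10618 − 8154 = 2464 bp
Sorted largest to smallest: 3497, 2464, 1542, 1420, 643, 538, 514 bp.

3497, 2464, 1542, 1420, 643, 538, 514 bp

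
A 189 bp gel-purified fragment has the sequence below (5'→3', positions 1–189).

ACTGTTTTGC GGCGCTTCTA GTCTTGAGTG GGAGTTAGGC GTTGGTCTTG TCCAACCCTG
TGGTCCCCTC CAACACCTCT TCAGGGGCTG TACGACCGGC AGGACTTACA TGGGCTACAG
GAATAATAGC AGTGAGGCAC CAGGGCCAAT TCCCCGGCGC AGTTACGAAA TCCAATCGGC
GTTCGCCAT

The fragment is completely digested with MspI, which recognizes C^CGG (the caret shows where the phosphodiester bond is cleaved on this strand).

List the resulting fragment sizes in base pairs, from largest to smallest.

MspI sites (CCGG) start at positions 96, 154.
MspI cuts after the first base of each site, so after positions 96, 154.
Linear molecule, 2 cuts → 3 fragments:
  1–96 → 96 bp
  97–154 → 58 bp
  155–189 → 35 bp
Sorted largest to smallest: 96, 58, 35 bp.

96, 58, 35 bp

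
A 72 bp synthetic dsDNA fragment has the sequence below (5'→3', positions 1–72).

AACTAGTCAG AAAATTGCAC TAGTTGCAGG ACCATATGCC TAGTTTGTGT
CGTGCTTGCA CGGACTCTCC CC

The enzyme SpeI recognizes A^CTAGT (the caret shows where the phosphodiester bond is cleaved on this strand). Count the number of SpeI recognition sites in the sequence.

2

ACTAGT occurs starting at positions 2, 19.
SpeI cuts at 2 sites.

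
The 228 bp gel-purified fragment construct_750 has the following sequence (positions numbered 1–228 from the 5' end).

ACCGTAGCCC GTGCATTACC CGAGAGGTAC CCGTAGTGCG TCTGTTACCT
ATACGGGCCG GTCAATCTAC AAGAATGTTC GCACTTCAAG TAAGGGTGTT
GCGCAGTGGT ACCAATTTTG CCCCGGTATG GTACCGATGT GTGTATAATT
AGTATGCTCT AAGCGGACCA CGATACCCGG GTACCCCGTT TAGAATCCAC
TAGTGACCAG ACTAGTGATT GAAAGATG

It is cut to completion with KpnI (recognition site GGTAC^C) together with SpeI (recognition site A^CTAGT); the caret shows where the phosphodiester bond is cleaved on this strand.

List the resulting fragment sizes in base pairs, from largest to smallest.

82, 50, 30, 22, 17, 15, 12 bp

KpnI sites (GGTACC) start at positions 26, 108, 130, 180.
KpnI cuts after base 5 of each site (before the last base), so after positions 30, 112, 134, 184.
SpeI sites (ACTAGT) start at positions 199, 211.
SpeI cuts after the first base of each site, so after positions 199, 211.
Combined cut positions: 30, 112, 134, 184, 199, 211.
Linear molecule, 6 cuts → 7 fragments:
  1–30 → 30 bp
  31–112 → 82 bp
  113–134 → 22 bp
  135–184 → 50 bp
  185–199 → 15 bp
  200–211 → 12 bp
  212–228 → 17 bp
Sorted largest to smallest: 82, 50, 30, 22, 17, 15, 12 bp.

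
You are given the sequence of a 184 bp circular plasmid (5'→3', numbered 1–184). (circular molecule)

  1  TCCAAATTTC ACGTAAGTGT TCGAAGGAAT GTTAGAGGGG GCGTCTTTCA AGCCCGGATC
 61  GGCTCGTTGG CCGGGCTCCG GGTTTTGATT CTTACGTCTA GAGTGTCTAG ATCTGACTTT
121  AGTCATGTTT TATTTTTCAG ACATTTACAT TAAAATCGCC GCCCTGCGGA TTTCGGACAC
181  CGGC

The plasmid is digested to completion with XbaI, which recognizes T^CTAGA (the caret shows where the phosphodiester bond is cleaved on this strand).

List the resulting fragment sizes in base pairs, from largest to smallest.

175, 9 bp

XbaI sites (TCTAGA) start at positions 97, 106.
XbaI cuts after the first base of each site, so after positions 97, 106.
Circular molecule, 2 cuts → 2 fragments:
  98–106 → 9 bp
  107–184 then 1–97 → 78 + 97 = 175 bp
Sorted largest to smallest: 175, 9 bp.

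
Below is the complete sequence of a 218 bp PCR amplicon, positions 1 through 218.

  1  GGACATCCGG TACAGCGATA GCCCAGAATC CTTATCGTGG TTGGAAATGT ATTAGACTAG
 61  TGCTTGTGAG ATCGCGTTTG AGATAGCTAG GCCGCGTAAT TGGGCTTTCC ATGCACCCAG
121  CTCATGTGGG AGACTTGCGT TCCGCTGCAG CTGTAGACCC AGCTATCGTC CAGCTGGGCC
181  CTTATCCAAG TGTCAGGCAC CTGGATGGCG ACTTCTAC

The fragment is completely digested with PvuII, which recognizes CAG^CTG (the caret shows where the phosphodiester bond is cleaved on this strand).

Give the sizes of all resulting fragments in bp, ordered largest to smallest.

150, 45, 23 bp

PvuII sites (CAGCTG) start at positions 148, 171.
PvuII cuts after base 3 of each site, so after positions 150, 173.
Linear molecule, 2 cuts → 3 fragments:
  1–150 → 150 bp
  151–173 → 23 bp
  174–218 → 45 bp
Sorted largest to smallest: 150, 45, 23 bp.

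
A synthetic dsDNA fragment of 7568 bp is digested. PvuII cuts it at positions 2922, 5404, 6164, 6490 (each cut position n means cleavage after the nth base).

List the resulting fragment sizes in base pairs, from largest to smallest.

Linear molecule, 4 cuts → 5 fragments:
  2922 − 0 = 2922 bp
  5404 − 2922 = 2482 bp
  6164 − 5404 = 760 bp
  6490 − 6164 = 326 bp
  7568 − 6490 = 1078 bp
Sorted largest to smallest: 2922, 2482, 1078, 760, 326 bp.

2922, 2482, 1078, 760, 326 bp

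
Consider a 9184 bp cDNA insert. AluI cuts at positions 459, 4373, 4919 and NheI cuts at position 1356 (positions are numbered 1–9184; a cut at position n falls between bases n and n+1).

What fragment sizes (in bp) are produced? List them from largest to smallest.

4265, 3017, 897, 546, 459 bp

Combined cut positions (sorted): 459, 1356, 4373, 4919.
Linear molecule, 4 cuts → 5 fragments:
  459 − 0 = 459 bp
  1356 − 459 = 897 bp
  4373 − 1356 = 3017 bp
  4919 − 4373 = 546 bp
  9184 − 4919 = 4265 bp
Sorted largest to smallest: 4265, 3017, 897, 546, 459 bp.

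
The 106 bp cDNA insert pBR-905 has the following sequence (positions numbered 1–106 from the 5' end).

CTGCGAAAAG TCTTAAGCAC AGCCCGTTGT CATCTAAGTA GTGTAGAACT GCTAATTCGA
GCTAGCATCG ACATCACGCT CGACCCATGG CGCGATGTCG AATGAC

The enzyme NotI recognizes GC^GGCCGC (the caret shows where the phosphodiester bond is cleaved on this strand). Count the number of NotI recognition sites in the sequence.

0

No occurrence of GCGGCCGC is present in the sequence.
NotI does not cut: 0 sites.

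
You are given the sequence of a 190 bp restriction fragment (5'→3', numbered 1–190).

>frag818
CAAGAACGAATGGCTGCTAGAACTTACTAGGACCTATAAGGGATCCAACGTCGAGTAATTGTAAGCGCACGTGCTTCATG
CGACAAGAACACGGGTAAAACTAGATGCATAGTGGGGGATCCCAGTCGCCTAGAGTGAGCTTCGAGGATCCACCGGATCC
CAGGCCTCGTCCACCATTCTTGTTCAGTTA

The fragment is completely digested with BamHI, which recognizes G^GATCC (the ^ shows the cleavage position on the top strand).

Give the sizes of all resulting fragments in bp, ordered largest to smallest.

BamHI sites (GGATCC) start at positions 41, 117, 146, 155.
BamHI cuts after the first base of each site, so after positions 41, 117, 146, 155.
Linear molecule, 4 cuts → 5 fragments:
  1–41 → 41 bp
  42–117 → 76 bp
  118–146 → 29 bp
  147–155 → 9 bp
  156–190 → 35 bp
Sorted largest to smallest: 76, 41, 35, 29, 9 bp.

76, 41, 35, 29, 9 bp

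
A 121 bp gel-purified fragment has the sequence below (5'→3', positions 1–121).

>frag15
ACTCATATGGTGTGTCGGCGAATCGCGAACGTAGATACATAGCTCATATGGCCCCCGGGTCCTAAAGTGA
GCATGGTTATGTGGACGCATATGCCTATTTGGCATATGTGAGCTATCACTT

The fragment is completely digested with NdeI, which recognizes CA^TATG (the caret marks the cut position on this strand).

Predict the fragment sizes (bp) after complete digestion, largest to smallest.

NdeI sites (CATATG) start at positions 4, 45, 88, 103.
NdeI cuts after base 2 of each site, so after positions 5, 46, 89, 104.
Linear molecule, 4 cuts → 5 fragments:
  1–5 → 5 bp
  6–46 → 41 bp
  47–89 → 43 bp
  90–104 → 15 bp
  105–121 → 17 bp
Sorted largest to smallest: 43, 41, 17, 15, 5 bp.

43, 41, 17, 15, 5 bp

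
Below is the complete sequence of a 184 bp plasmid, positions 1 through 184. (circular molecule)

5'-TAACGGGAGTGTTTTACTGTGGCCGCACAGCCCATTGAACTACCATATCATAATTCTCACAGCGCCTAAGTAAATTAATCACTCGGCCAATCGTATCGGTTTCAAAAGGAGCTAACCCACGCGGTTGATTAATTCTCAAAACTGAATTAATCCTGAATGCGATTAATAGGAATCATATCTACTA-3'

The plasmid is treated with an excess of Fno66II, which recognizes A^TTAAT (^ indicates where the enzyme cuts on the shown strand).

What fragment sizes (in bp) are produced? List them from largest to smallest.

96, 54, 18, 16 bp

Fno66II sites (ATTAAT) start at positions 74, 128, 146, 162.
Fno66II cuts after the first base of each site, so after positions 74, 128, 146, 162.
Circular molecule, 4 cuts → 4 fragments:
  75–128 → 54 bp
  129–146 → 18 bp
  147–162 → 16 bp
  163–184 then 1–74 → 22 + 74 = 96 bp
Sorted largest to smallest: 96, 54, 18, 16 bp.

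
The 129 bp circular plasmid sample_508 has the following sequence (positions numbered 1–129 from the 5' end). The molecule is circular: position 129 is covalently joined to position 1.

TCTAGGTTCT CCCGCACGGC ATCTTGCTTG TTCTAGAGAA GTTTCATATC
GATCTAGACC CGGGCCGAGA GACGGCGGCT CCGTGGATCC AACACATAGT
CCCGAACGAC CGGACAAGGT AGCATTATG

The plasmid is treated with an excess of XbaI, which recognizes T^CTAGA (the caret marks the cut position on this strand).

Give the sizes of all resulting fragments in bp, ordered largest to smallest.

108, 21 bp

XbaI sites (TCTAGA) start at positions 32, 53.
XbaI cuts after the first base of each site, so after positions 32, 53.
Circular molecule, 2 cuts → 2 fragments:
  33–53 → 21 bp
  54–129 then 1–32 → 76 + 32 = 108 bp
Sorted largest to smallest: 108, 21 bp.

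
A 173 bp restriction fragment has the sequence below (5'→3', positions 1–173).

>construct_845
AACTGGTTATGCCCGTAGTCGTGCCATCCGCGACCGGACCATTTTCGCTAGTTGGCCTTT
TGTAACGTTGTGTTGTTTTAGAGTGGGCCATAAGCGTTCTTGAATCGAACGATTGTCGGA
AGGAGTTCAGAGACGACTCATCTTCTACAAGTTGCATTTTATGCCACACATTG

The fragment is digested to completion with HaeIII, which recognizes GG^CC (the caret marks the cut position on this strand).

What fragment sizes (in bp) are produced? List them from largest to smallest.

86, 55, 32 bp

HaeIII sites (GGCC) start at positions 54, 86.
HaeIII cuts after base 2 of each site, so after positions 55, 87.
Linear molecule, 2 cuts → 3 fragments:
  1–55 → 55 bp
  56–87 → 32 bp
  88–173 → 86 bp
Sorted largest to smallest: 86, 55, 32 bp.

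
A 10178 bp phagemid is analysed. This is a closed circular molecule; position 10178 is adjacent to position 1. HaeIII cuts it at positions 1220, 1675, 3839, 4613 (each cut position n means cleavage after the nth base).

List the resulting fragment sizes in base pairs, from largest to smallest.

Circular molecule, 4 cuts → 4 fragments:
  1675 − 1220 = 455 bp
  3839 − 1675 = 2164 bp
  4613 − 3839 = 774 bp
  wrap: 10178 − 4613 + 1220 = 6785 bp
Sorted largest to smallest: 6785, 2164, 774, 455 bp.

6785, 2164, 774, 455 bp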